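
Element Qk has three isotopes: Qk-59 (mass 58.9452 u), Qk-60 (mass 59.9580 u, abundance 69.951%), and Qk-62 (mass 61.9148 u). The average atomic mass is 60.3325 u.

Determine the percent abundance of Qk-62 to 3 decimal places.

The remaining 30.049% is split between Qk-59 (fraction x) and Qk-62 (fraction 0.30049 − x).
Substituting: 58.9452x + 61.9148(0.30049 − x) = 18.39127942
(58.9452 − 61.9148)x = -0.213498832  ⇒  x = 0.07189, y = 0.22860
Qk-59: 7.189%, Qk-62: 22.860%.

22.860%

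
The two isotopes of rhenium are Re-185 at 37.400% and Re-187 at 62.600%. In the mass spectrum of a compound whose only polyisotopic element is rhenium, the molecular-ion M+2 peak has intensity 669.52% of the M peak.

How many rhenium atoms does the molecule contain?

For n independent Re atoms, I(M+2)/I(M) = n · (abundance Re-187) / (abundance Re-185) = n · 0.62600/0.37400.
n = 6.6952 × 0.37400/0.62600 = 4.00 ≈ 4

4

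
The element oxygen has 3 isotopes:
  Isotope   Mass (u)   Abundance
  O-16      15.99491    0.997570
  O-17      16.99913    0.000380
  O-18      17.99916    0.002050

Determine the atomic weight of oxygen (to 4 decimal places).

Weight each isotope mass by its fractional abundance: 0.997570 × 15.99491 + 0.000380 × 16.99913 + 0.002050 × 17.99916
= 15.956042 + 0.006460 + 0.036898 = 15.999400 u

15.9994 u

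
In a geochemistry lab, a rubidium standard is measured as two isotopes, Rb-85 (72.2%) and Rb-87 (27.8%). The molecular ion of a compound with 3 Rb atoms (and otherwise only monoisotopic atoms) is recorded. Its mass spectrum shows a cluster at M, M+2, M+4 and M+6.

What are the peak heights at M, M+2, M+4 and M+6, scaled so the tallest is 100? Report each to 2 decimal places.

86.57 : 100.00 : 38.50 : 4.94

The 3 Rb atoms are independent, so intensities follow the terms of (0.722 + 0.278)^3.
P(M) = 0.722^3 = 0.376367
P(M+2) = 3 × 0.722^2 × 0.278^1 = 0.434751
P(M+4) = 3 × 0.722^1 × 0.278^2 = 0.167397
P(M+6) = 0.278^3 = 0.021485
The M+2 peak is largest (0.434751); scaling to 100 gives 86.57 : 100.00 : 38.50 : 4.94.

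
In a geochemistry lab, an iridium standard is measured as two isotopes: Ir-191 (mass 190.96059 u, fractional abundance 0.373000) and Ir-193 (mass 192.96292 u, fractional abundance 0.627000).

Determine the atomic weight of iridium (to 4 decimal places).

192.2161 u

Average mass = Σ (abundance × isotope mass) = 0.373000 × 190.96059 + 0.627000 × 192.96292
= 71.228300 + 120.987751 = 192.216051 u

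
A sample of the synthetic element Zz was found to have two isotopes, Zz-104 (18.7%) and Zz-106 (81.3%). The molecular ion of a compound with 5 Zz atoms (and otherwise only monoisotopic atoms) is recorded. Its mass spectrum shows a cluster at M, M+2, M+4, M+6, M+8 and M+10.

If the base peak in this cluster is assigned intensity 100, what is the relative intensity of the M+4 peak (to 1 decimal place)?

(0.187 + 0.813)^5 gives M 0.0002, M+2 0.0050, M+4 0.0432, M+6 0.1879, M+8 0.4085, M+10 0.3552; the largest is M+8.
P(M+8) = C(5,4) × 0.187^1 × 0.813^4 = 5 × 0.1870 × 0.43688002 = 0.408483 (base)
P(M+4) = C(5,2) × 0.187^3 × 0.813^2 = 10 × 0.0065392 × 0.660969 = 0.043222
Relative intensity = 0.043222 / 0.408483 × 100 = 10.6

10.6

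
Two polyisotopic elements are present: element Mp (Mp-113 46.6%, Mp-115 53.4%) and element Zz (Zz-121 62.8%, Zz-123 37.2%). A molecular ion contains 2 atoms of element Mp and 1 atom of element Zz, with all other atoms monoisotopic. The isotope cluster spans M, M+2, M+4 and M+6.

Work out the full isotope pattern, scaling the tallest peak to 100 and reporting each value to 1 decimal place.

34.7 : 100.0 : 92.6 : 27.0

Element Mp pattern (n=2): 0.217156 : 0.497688 : 0.285156
Element Zz pattern (n=1): 0.6280 : 0.3720
Convolve the two distributions (both contribute in 2-u steps):
  M: 0.217156×0.6280 = 0.136374
  M+2: 0.217156×0.3720 + 0.497688×0.6280 = 0.393330
  M+4: 0.497688×0.3720 + 0.285156×0.6280 = 0.364218
  M+6: 0.285156×0.3720 = 0.106078
Scale to base peak (0.393330) = 100: 34.7 : 100.0 : 92.6 : 27.0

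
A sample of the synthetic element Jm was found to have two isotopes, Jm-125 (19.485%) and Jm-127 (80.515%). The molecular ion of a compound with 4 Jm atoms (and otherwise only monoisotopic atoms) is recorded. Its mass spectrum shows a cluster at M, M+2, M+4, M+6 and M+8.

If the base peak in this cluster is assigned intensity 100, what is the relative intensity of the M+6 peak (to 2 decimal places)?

96.80

Binomial terms of (0.19485 + 0.80515)^4: M 0.0014, M+2 0.0238, M+4 0.1477, M+6 0.4068, M+8 0.4202 → M+8 is the base peak.
P(M+8) = C(4,4) × 0.19485^0 × 0.80515^4 = 1 × 1.0000 × 0.42024948 = 0.420249 (base)
P(M+6) = C(4,3) × 0.19485^1 × 0.80515^3 = 4 × 0.19485 × 0.52195179 = 0.406809
Relative intensity = 0.406809 / 0.420249 × 100 = 96.80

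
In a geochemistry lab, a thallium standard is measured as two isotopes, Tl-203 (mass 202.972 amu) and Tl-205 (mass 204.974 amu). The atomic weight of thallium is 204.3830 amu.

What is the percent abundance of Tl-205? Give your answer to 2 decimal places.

Let x be the fractional abundance of Tl-203; then Tl-205 has abundance 1 − x.
202.972·x + 204.974·(1 − x) = 204.3830
(202.972 − 204.974)·x = 204.3830 − 204.974
x = -0.5910 / -2.002 = 0.29520 → 29.52% Tl-203, 70.48% Tl-205.

70.48%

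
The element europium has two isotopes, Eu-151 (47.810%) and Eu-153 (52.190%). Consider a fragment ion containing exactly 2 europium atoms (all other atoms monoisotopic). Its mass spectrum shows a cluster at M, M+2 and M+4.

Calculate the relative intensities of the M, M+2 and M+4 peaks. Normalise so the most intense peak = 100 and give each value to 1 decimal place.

45.8 : 100.0 : 54.6

The 2 Eu atoms are independent, so intensities follow the terms of (0.47810 + 0.52190)^2.
P(M) = 0.47810^2 = 0.228580
P(M+2) = 2 × 0.47810^1 × 0.52190^1 = 0.499041
P(M+4) = 0.52190^2 = 0.272380
The M+2 peak is largest (0.499041); scaling to 100 gives 45.8 : 100.0 : 54.6.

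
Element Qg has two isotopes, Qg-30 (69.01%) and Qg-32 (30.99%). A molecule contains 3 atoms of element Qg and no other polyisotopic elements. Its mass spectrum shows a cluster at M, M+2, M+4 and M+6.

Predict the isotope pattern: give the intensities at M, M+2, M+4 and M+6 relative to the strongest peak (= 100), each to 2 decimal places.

74.23 : 100.00 : 44.91 : 6.72

Each Qg atom is independently Qg-30 (p = 0.6901) or Qg-32 (q = 0.3099); the cluster is the binomial expansion (p + q)^3.
P(M) = 0.6901^3 = 0.328652
P(M+2) = 3 × 0.6901^2 × 0.3099^1 = 0.442758
P(M+4) = 3 × 0.6901^1 × 0.3099^2 = 0.198827
P(M+6) = 0.3099^3 = 0.029762
The M+2 peak is largest (0.442758); scaling to 100 gives 74.23 : 100.00 : 44.91 : 6.72.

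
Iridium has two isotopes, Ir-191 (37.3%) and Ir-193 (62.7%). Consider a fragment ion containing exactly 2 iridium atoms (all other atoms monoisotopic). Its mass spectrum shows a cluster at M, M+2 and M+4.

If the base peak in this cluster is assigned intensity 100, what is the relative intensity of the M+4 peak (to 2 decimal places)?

84.05

(0.373 + 0.627)^2 gives M 0.1391, M+2 0.4677, M+4 0.3931; the largest is M+2.
P(M+2) = C(2,1) × 0.373^1 × 0.627^1 = 2 × 0.3730 × 0.6270 = 0.467742 (base)
P(M+4) = C(2,2) × 0.373^0 × 0.627^2 = 1 × 1.0000 × 0.393129 = 0.393129
Relative intensity = 0.393129 / 0.467742 × 100 = 84.05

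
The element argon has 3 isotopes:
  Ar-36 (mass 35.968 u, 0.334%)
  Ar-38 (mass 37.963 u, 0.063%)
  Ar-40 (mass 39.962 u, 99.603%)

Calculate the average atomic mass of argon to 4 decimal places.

39.9474 u

The abundance-weighted mean is 0.00334 × 35.968 + 0.00063 × 37.963 + 0.99603 × 39.962
= 0.12013 + 0.02392 + 39.80335 = 39.94740 u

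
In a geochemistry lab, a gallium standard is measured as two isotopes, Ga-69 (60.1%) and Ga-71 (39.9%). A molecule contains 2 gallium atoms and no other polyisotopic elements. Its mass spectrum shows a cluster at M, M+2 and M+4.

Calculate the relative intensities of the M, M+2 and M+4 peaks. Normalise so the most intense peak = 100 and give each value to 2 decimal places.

75.31 : 100.00 : 33.19

Expanding (0.601 + 0.399)^2:
P(M) = 0.601^2 = 0.361201
P(M+2) = 2 × 0.601^1 × 0.399^1 = 0.479598
P(M+4) = 0.399^2 = 0.159201
The M+2 peak is largest (0.479598); scaling to 100 gives 75.31 : 100.00 : 33.19.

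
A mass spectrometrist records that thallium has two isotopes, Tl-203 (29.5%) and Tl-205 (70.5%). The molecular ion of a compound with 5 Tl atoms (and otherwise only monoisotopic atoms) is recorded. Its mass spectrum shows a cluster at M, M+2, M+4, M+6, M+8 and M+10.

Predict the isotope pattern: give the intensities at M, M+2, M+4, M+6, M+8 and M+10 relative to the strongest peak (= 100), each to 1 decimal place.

The 5 Tl atoms are independent, so intensities follow the terms of (0.295 + 0.705)^5.
P(M) = 0.295^5 = 0.002234
P(M+2) = 5 × 0.295^4 × 0.705^1 = 0.026696
P(M+4) = 10 × 0.295^3 × 0.705^2 = 0.127598
P(M+6) = 10 × 0.295^2 × 0.705^3 = 0.304938
P(M+8) = 5 × 0.295^1 × 0.705^4 = 0.364375
P(M+10) = 0.705^5 = 0.174159
The M+8 peak is largest (0.364375); scaling to 100 gives 0.6 : 7.3 : 35.0 : 83.7 : 100.0 : 47.8.

0.6 : 7.3 : 35.0 : 83.7 : 100.0 : 47.8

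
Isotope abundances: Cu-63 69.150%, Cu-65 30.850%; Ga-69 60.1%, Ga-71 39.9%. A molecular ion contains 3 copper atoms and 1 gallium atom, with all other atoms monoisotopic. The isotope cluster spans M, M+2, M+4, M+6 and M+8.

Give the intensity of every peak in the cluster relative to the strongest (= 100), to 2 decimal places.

49.94 : 100.00 : 74.20 : 24.23 : 2.94

Copper pattern (n=3): 0.33065611 : 0.44254842 : 0.19743483 : 0.02936064
Gallium pattern (n=1): 0.6010 : 0.3990
Convolve the two distributions (both contribute in 2-u steps):
  M: 0.33065611×0.6010 = 0.198724
  M+2: 0.33065611×0.3990 + 0.44254842×0.6010 = 0.397903
  M+4: 0.44254842×0.3990 + 0.19743483×0.6010 = 0.295235
  M+6: 0.19743483×0.3990 + 0.02936064×0.6010 = 0.096422
  M+8: 0.02936064×0.3990 = 0.011715
Scale to base peak (0.397903) = 100: 49.94 : 100.00 : 74.20 : 24.23 : 2.94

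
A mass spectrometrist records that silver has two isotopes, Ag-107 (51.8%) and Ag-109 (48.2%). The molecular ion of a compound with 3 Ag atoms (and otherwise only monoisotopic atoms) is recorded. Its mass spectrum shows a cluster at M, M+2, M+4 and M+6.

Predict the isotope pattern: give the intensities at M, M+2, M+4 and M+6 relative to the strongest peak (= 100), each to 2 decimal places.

35.82 : 100.00 : 93.05 : 28.86

Expanding (0.518 + 0.482)^3:
P(M) = 0.518^3 = 0.138992
P(M+2) = 3 × 0.518^2 × 0.482^1 = 0.387997
P(M+4) = 3 × 0.518^1 × 0.482^2 = 0.361031
P(M+6) = 0.482^3 = 0.111980
The M+2 peak is largest (0.387997); scaling to 100 gives 35.82 : 100.00 : 93.05 : 28.86.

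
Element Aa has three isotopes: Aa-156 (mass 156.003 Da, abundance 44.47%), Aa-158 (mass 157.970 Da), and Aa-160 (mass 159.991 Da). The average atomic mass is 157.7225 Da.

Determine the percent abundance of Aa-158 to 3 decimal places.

24.495%

The remaining 55.53% is split between Aa-158 (fraction x) and Aa-160 (fraction 0.5553 − x).
Substituting: 157.970x + 159.991(0.5553 − x) = 88.3479659
(157.970 − 159.991)x = -0.4950364  ⇒  x = 0.24495, y = 0.31035
Aa-158: 24.495%, Aa-160: 31.035%.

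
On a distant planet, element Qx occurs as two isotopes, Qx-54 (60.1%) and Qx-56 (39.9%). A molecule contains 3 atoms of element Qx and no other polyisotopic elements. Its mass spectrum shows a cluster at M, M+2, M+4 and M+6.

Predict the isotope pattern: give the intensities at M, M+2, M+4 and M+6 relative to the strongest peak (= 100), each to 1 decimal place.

Expanding (0.601 + 0.399)^3:
P(M) = 0.601^3 = 0.217082
P(M+2) = 3 × 0.601^2 × 0.399^1 = 0.432358
P(M+4) = 3 × 0.601^1 × 0.399^2 = 0.287039
P(M+6) = 0.399^3 = 0.063521
The M+2 peak is largest (0.432358); scaling to 100 gives 50.2 : 100.0 : 66.4 : 14.7.

50.2 : 100.0 : 66.4 : 14.7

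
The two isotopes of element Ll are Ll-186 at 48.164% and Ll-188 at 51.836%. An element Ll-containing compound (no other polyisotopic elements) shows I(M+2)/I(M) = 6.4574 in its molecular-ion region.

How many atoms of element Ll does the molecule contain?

With n Ll atoms, P(M+2)/P(M) = C(n,1)·p^(n−1)q / p^n = n·q/p = n · 0.51836/0.48164.
n = 6.4574 × 0.48164/0.51836 = 6.00 ≈ 6

6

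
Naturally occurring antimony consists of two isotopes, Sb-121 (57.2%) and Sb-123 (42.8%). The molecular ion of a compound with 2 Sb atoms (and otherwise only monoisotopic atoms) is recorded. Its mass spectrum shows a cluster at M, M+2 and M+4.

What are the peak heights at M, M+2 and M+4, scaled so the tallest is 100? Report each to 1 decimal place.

66.8 : 100.0 : 37.4

The 2 Sb atoms are independent, so intensities follow the terms of (0.572 + 0.428)^2.
P(M) = 0.572^2 = 0.327184
P(M+2) = 2 × 0.572^1 × 0.428^1 = 0.489632
P(M+4) = 0.428^2 = 0.183184
The M+2 peak is largest (0.489632); scaling to 100 gives 66.8 : 100.0 : 37.4.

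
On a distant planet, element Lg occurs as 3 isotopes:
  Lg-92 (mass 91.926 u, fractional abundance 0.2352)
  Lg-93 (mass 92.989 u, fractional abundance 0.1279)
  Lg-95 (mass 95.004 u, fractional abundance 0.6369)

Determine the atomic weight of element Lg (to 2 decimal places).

94.02 u

Average mass = Σ (abundance × isotope mass) = 0.2352 × 91.926 + 0.1279 × 92.989 + 0.6369 × 95.004
= 21.6210 + 11.8933 + 60.5080 = 94.0223 u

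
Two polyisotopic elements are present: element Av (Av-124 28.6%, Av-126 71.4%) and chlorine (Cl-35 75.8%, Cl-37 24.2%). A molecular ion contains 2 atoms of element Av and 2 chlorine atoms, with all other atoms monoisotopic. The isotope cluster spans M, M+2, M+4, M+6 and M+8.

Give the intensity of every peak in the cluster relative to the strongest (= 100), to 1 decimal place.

10.5 : 59.1 : 100.0 : 47.1 : 6.7

Element Av pattern (n=2): 0.081796 : 0.408408 : 0.509796
Chlorine pattern (n=2): 0.574564 : 0.366872 : 0.058564
Convolve the two distributions (both contribute in 2-u steps):
  M: 0.081796×0.574564 = 0.046997
  M+2: 0.081796×0.366872 + 0.408408×0.574564 = 0.264665
  M+4: 0.081796×0.058564 + 0.408408×0.366872 + 0.509796×0.574564 = 0.447534
  M+6: 0.408408×0.058564 + 0.509796×0.366872 = 0.210948
  M+8: 0.509796×0.058564 = 0.029856
Scale to base peak (0.447534) = 100: 10.5 : 59.1 : 100.0 : 47.1 : 6.7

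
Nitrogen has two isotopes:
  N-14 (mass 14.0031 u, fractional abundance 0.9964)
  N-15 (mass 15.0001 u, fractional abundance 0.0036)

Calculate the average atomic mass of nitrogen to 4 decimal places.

14.0067 u

The abundance-weighted mean is 0.9964 × 14.0031 + 0.0036 × 15.0001
= 13.95269 + 0.05400 = 14.00669 u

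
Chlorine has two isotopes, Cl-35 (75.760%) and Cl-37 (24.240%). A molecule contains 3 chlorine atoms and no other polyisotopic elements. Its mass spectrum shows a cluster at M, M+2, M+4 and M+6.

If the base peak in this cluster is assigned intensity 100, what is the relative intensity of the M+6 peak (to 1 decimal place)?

3.3

Binomial terms of (0.75760 + 0.24240)^3: M 0.4348, M+2 0.4174, M+4 0.1335, M+6 0.0142 → M is the base peak.
P(M) = C(3,0) × 0.75760^3 × 0.24240^0 = 1 × 0.4348304 × 1.0000 = 0.434830 (base)
P(M+6) = C(3,3) × 0.75760^0 × 0.24240^3 = 1 × 1.0000 × 0.01424288 = 0.014243
Relative intensity = 0.014243 / 0.434830 × 100 = 3.3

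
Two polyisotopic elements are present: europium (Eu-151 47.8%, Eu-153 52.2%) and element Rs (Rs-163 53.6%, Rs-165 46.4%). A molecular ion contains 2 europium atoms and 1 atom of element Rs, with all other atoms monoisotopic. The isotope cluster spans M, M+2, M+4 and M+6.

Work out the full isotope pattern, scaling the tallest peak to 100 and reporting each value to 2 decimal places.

Europium pattern (n=2): 0.228484 : 0.499032 : 0.272484
Element Rs pattern (n=1): 0.5360 : 0.4640
Convolve the two distributions (both contribute in 2-u steps):
  M: 0.228484×0.5360 = 0.122467
  M+2: 0.228484×0.4640 + 0.499032×0.5360 = 0.373498
  M+4: 0.499032×0.4640 + 0.272484×0.5360 = 0.377602
  M+6: 0.272484×0.4640 = 0.126433
Scale to base peak (0.377602) = 100: 32.43 : 98.91 : 100.00 : 33.48

32.43 : 98.91 : 100.00 : 33.48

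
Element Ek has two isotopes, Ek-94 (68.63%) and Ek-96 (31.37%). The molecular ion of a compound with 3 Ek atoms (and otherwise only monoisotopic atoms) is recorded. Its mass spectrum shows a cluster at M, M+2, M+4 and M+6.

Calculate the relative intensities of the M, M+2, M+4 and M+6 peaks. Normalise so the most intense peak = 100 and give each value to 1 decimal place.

Each Ek atom is independently Ek-94 (p = 0.6863) or Ek-96 (q = 0.3137); the cluster is the binomial expansion (p + q)^3.
P(M) = 0.6863^3 = 0.323253
P(M+2) = 3 × 0.6863^2 × 0.3137^1 = 0.443265
P(M+4) = 3 × 0.6863^1 × 0.3137^2 = 0.202612
P(M+6) = 0.3137^3 = 0.030870
The M+2 peak is largest (0.443265); scaling to 100 gives 72.9 : 100.0 : 45.7 : 7.0.

72.9 : 100.0 : 45.7 : 7.0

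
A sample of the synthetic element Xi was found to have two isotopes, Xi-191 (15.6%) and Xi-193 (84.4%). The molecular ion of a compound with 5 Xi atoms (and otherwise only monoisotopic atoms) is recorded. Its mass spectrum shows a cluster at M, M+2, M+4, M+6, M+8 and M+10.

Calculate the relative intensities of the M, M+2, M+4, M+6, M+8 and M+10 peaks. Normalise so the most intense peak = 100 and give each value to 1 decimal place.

Expanding (0.156 + 0.844)^5:
P(M) = 0.156^5 = 0.000092
P(M+2) = 5 × 0.156^4 × 0.844^1 = 0.002499
P(M+4) = 10 × 0.156^3 × 0.844^2 = 0.027043
P(M+6) = 10 × 0.156^2 × 0.844^3 = 0.146311
P(M+8) = 5 × 0.156^1 × 0.844^4 = 0.395790
P(M+10) = 0.844^5 = 0.428265
The M+10 peak is largest (0.428265); scaling to 100 gives 0.0 : 0.6 : 6.3 : 34.2 : 92.4 : 100.0.

0.0 : 0.6 : 6.3 : 34.2 : 92.4 : 100.0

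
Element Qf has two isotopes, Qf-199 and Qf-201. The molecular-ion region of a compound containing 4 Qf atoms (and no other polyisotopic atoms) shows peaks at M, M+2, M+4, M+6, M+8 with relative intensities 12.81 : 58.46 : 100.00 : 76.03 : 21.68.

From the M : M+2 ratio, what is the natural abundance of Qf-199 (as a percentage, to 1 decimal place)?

46.7%

Let p = fractional abundance of Qf-199. I(M+2)/I(M) = [C(4,1)·p^3·(1−p)] / p^4 = 4·(1−p)/p = 58.46/12.81 = 4.5636
(1−p)/p = 4.5636/4 = 1.1409  ⇒  p = 1/(1 + 1.1409) = 0.4671
Qf-199: 46.7%, Qf-201: 53.3%.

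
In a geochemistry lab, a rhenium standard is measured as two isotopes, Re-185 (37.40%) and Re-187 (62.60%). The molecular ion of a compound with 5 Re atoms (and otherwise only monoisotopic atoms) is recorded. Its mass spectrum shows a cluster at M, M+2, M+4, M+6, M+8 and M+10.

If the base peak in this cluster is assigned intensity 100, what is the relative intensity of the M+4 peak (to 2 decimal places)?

59.74

(0.3740 + 0.6260)^5 gives M 0.0073, M+2 0.0612, M+4 0.2050, M+6 0.3431, M+8 0.2872, M+10 0.0961; the largest is M+6.
P(M+6) = C(5,3) × 0.3740^2 × 0.6260^3 = 10 × 0.139876 × 0.24531438 = 0.343136 (base)
P(M+4) = C(5,2) × 0.3740^3 × 0.6260^2 = 10 × 0.05231362 × 0.391876 = 0.205005
Relative intensity = 0.205005 / 0.343136 × 100 = 59.74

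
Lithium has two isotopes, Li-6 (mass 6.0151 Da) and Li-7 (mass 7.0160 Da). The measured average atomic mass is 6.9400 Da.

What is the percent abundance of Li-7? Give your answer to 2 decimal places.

92.41%

With x = fraction of Li-6 (so Li-7 is 1 − x):
6.0151·x + 7.0160·(1 − x) = 6.9400
(6.0151 − 7.0160)·x = 6.9400 − 7.0160
x = -0.0760 / -1.0009 = 0.07593 → 7.59% Li-6, 92.41% Li-7.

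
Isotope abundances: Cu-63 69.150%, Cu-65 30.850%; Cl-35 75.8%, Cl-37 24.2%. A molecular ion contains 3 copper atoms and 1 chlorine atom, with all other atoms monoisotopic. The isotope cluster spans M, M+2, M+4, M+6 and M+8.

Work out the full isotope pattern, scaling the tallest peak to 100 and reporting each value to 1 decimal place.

Copper pattern (n=3): 0.33065611 : 0.44254842 : 0.19743483 : 0.02936064
Chlorine pattern (n=1): 0.7580 : 0.2420
Convolve the two distributions (both contribute in 2-u steps):
  M: 0.33065611×0.7580 = 0.250637
  M+2: 0.33065611×0.2420 + 0.44254842×0.7580 = 0.415470
  M+4: 0.44254842×0.2420 + 0.19743483×0.7580 = 0.256752
  M+6: 0.19743483×0.2420 + 0.02936064×0.7580 = 0.070035
  M+8: 0.02936064×0.2420 = 0.007105
Scale to base peak (0.415470) = 100: 60.3 : 100.0 : 61.8 : 16.9 : 1.7

60.3 : 100.0 : 61.8 : 16.9 : 1.7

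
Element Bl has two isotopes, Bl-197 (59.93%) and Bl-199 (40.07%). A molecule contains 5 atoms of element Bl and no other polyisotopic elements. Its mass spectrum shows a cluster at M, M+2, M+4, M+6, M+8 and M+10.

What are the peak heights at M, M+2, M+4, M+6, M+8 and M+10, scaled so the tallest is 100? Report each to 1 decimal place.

22.4 : 74.8 : 100.0 : 66.9 : 22.4 : 3.0

The 5 Bl atoms are independent, so intensities follow the terms of (0.5993 + 0.4007)^5.
P(M) = 0.5993^5 = 0.077307
P(M+2) = 5 × 0.5993^4 × 0.4007^1 = 0.258444
P(M+4) = 10 × 0.5993^3 × 0.4007^2 = 0.345598
P(M+6) = 10 × 0.5993^2 × 0.4007^3 = 0.231072
P(M+8) = 5 × 0.5993^1 × 0.4007^4 = 0.077249
P(M+10) = 0.4007^5 = 0.010330
The M+4 peak is largest (0.345598); scaling to 100 gives 22.4 : 74.8 : 100.0 : 66.9 : 22.4 : 3.0.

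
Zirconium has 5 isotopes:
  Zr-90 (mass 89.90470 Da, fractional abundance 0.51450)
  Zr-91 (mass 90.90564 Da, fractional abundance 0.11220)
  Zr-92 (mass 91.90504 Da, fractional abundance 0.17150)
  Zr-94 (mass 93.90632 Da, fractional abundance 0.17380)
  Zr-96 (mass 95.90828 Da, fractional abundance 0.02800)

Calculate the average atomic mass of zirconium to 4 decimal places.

Ar = Σ fᵢ·mᵢ = 0.51450 × 89.90470 + 0.11220 × 90.90564 + 0.17150 × 91.90504 + 0.17380 × 93.90632 + 0.02800 × 95.90828
= 46.255968 + 10.199613 + 15.761714 + 16.320918 + 2.685432 = 91.223645 Da

91.2236 Da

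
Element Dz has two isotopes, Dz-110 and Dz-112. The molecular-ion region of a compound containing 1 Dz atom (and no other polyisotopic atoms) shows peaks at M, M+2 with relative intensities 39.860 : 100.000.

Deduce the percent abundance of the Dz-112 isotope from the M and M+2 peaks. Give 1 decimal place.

71.5%

If p is the fraction of Dz that is Dz-110, then I(M+2)/I(M) = [C(1,1)·p^0·(1−p)] / p^1 = 1·(1−p)/p = 100.000/39.860 = 2.5088
(1−p)/p = 2.5088/1 = 2.5088  ⇒  p = 1/(1 + 2.5088) = 0.2850
Dz-110: 28.5%, Dz-112: 71.5%.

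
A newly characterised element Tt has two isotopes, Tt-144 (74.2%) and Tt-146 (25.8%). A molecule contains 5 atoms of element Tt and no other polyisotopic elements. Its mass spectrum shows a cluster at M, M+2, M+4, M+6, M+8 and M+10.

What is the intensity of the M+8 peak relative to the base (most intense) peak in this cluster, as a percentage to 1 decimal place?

4.2%

(0.742 + 0.258)^5 gives M 0.2249, M+2 0.3910, M+4 0.2719, M+6 0.0946, M+8 0.0164, M+10 0.0011; the largest is M+2.
P(M+2) = C(5,1) × 0.742^4 × 0.258^1 = 5 × 0.30312072 × 0.2580 = 0.391026 (base)
P(M+8) = C(5,4) × 0.742^1 × 0.258^4 = 5 × 0.7420 × 0.00443077 = 0.016438
Relative intensity = 0.016438 / 0.391026 × 100 = 4.2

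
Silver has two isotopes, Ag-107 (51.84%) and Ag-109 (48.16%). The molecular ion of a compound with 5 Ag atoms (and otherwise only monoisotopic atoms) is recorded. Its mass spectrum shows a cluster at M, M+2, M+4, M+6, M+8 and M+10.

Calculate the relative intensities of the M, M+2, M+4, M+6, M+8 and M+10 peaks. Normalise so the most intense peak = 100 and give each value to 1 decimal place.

Each Ag atom is independently Ag-107 (p = 0.5184) or Ag-109 (q = 0.4816); the cluster is the binomial expansion (p + q)^5.
P(M) = 0.5184^5 = 0.037439
P(M+2) = 5 × 0.5184^4 × 0.4816^1 = 0.173907
P(M+4) = 10 × 0.5184^3 × 0.4816^2 = 0.323123
P(M+6) = 10 × 0.5184^2 × 0.4816^3 = 0.300185
P(M+8) = 5 × 0.5184^1 × 0.4816^4 = 0.139438
P(M+10) = 0.4816^5 = 0.025908
The M+4 peak is largest (0.323123); scaling to 100 gives 11.6 : 53.8 : 100.0 : 92.9 : 43.2 : 8.0.

11.6 : 53.8 : 100.0 : 92.9 : 43.2 : 8.0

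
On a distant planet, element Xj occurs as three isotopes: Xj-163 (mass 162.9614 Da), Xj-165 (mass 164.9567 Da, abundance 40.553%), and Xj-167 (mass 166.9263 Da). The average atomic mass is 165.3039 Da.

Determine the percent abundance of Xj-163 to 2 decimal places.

The remaining 59.447% is split between Xj-163 (fraction x) and Xj-167 (fraction 0.59447 − x).
Substituting: 162.9614x + 166.9263(0.59447 − x) = 98.409009449
(162.9614 − 166.9263)x = -0.823668112  ⇒  x = 0.20774, y = 0.38673
Xj-163: 20.77%, Xj-167: 38.67%.

20.77%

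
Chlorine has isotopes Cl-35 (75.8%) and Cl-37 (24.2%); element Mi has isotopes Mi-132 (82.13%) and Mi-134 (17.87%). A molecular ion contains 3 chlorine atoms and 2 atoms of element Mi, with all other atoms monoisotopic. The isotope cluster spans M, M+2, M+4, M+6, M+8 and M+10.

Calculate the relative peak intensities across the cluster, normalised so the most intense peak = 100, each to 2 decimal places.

Chlorine pattern (n=3): 0.43551951 : 0.41713346 : 0.13317454 : 0.01417249
Element Mi pattern (n=2): 0.67453369 : 0.29353262 : 0.03193369
Convolve the two distributions (both contribute in 2-u steps):
  M: 0.43551951×0.67453369 = 0.293773
  M+2: 0.43551951×0.29353262 + 0.41713346×0.67453369 = 0.409210
  M+4: 0.43551951×0.03193369 + 0.41713346×0.29353262 + 0.13317454×0.67453369 = 0.226181
  M+6: 0.41713346×0.03193369 + 0.13317454×0.29353262 + 0.01417249×0.67453369 = 0.061972
  M+8: 0.13317454×0.03193369 + 0.01417249×0.29353262 = 0.008413
  M+10: 0.01417249×0.03193369 = 0.000453
Scale to base peak (0.409210) = 100: 71.79 : 100.00 : 55.27 : 15.14 : 2.06 : 0.11

71.79 : 100.00 : 55.27 : 15.14 : 2.06 : 0.11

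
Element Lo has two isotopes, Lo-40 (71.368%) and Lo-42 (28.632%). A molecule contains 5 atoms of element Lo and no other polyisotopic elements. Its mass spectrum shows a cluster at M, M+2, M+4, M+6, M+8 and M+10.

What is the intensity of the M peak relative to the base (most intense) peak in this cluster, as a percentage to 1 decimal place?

(0.71368 + 0.28632)^5 gives M 0.1851, M+2 0.3714, M+4 0.2980, M+6 0.1196, M+8 0.0240, M+10 0.0019; the largest is M+2.
P(M+2) = C(5,1) × 0.71368^4 × 0.28632^1 = 5 × 0.25942636 × 0.28632 = 0.371395 (base)
P(M) = C(5,0) × 0.71368^5 × 0.28632^0 = 1 × 0.18514741 × 1.0000 = 0.185147
Relative intensity = 0.185147 / 0.371395 × 100 = 49.9

49.9%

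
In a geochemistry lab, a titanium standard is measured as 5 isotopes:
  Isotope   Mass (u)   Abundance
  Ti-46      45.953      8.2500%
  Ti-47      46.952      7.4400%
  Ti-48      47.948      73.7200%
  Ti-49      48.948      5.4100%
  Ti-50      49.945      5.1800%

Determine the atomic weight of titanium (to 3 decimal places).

47.867 u

The abundance-weighted mean is 0.082500 × 45.953 + 0.074400 × 46.952 + 0.737200 × 47.948 + 0.054100 × 48.948 + 0.051800 × 49.945
= 3.7911 + 3.4932 + 35.3473 + 2.6481 + 2.5872 = 47.8669 u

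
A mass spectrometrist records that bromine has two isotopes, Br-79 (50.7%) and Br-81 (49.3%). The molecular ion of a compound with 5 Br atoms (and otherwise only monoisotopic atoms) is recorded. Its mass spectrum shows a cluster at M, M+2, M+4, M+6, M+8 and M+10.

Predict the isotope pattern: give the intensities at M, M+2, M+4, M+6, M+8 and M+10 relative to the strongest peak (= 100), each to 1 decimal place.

10.6 : 51.4 : 100.0 : 97.2 : 47.3 : 9.2

Each Br atom is independently Br-79 (p = 0.507) or Br-81 (q = 0.493); the cluster is the binomial expansion (p + q)^5.
P(M) = 0.507^5 = 0.033500
P(M+2) = 5 × 0.507^4 × 0.493^1 = 0.162873
P(M+4) = 10 × 0.507^3 × 0.493^2 = 0.316751
P(M+6) = 10 × 0.507^2 × 0.493^3 = 0.308004
P(M+8) = 5 × 0.507^1 × 0.493^4 = 0.149750
P(M+10) = 0.493^5 = 0.029123
The M+4 peak is largest (0.316751); scaling to 100 gives 10.6 : 51.4 : 100.0 : 97.2 : 47.3 : 9.2.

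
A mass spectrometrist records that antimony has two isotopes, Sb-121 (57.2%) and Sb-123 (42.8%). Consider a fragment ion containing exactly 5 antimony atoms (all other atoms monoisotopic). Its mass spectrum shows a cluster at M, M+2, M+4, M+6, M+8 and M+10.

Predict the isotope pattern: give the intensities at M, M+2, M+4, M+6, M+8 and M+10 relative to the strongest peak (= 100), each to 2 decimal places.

Each Sb atom is independently Sb-121 (p = 0.572) or Sb-123 (q = 0.428); the cluster is the binomial expansion (p + q)^5.
P(M) = 0.572^5 = 0.061232
P(M+2) = 5 × 0.572^4 × 0.428^1 = 0.229086
P(M+4) = 10 × 0.572^3 × 0.428^2 = 0.342827
P(M+6) = 10 × 0.572^2 × 0.428^3 = 0.256521
P(M+8) = 5 × 0.572^1 × 0.428^4 = 0.095971
P(M+10) = 0.428^5 = 0.014362
The M+4 peak is largest (0.342827); scaling to 100 gives 17.86 : 66.82 : 100.00 : 74.83 : 27.99 : 4.19.

17.86 : 66.82 : 100.00 : 74.83 : 27.99 : 4.19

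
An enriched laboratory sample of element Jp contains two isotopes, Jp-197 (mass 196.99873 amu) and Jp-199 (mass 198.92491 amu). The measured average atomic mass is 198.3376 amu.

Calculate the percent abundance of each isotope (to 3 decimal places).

Writing the weighted mean with unknown fraction x of Jp-197:
196.99873·x + 198.92491·(1 − x) = 198.3376
(196.99873 − 198.92491)·x = 198.3376 − 198.92491
x = -0.58731 / -1.92618 = 0.30491 → 30.491% Jp-197, 69.509% Jp-199.

Jp-197: 30.491%, Jp-199: 69.509%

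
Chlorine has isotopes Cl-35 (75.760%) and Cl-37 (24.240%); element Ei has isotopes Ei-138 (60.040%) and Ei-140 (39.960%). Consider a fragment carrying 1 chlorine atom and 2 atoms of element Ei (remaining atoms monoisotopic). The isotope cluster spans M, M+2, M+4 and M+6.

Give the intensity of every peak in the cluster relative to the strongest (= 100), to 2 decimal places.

Chlorine pattern (n=1): 0.7576 : 0.2424
Element Ei pattern (n=2): 0.36048016 : 0.47983968 : 0.15968016
Convolve the two distributions (both contribute in 2-u steps):
  M: 0.7576×0.36048016 = 0.273100
  M+2: 0.7576×0.47983968 + 0.2424×0.36048016 = 0.450907
  M+4: 0.7576×0.15968016 + 0.2424×0.47983968 = 0.237287
  M+6: 0.2424×0.15968016 = 0.038706
Scale to base peak (0.450907) = 100: 60.57 : 100.00 : 52.62 : 8.58

60.57 : 100.00 : 52.62 : 8.58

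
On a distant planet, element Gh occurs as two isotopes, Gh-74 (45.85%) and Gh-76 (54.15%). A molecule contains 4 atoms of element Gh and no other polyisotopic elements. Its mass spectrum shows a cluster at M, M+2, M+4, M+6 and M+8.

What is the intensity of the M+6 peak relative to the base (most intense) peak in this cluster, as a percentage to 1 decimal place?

78.7%

Binomial terms of (0.4585 + 0.5415)^4: M 0.0442, M+2 0.2088, M+4 0.3699, M+6 0.2912, M+8 0.0860 → M+4 is the base peak.
P(M+4) = C(4,2) × 0.4585^2 × 0.5415^2 = 6 × 0.21022225 × 0.29322225 = 0.369851 (base)
P(M+6) = C(4,3) × 0.4585^1 × 0.5415^3 = 4 × 0.4585 × 0.15877985 = 0.291202
Relative intensity = 0.291202 / 0.369851 × 100 = 78.7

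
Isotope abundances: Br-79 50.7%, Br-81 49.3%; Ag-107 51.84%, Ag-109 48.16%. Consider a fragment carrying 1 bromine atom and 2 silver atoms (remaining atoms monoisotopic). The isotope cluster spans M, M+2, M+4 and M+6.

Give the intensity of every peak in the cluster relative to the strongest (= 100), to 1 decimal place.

35.3 : 100.0 : 94.3 : 29.7

Bromine pattern (n=1): 0.5070 : 0.4930
Silver pattern (n=2): 0.26873856 : 0.49932288 : 0.23193856
Convolve the two distributions (both contribute in 2-u steps):
  M: 0.5070×0.26873856 = 0.136250
  M+2: 0.5070×0.49932288 + 0.4930×0.26873856 = 0.385645
  M+4: 0.5070×0.23193856 + 0.4930×0.49932288 = 0.363759
  M+6: 0.4930×0.23193856 = 0.114346
Scale to base peak (0.385645) = 100: 35.3 : 100.0 : 94.3 : 29.7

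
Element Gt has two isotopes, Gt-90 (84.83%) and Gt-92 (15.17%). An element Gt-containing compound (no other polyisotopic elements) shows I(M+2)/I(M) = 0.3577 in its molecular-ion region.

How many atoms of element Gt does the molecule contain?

For n independent Gt atoms, I(M+2)/I(M) = n · (abundance Gt-92) / (abundance Gt-90) = n · 0.1517/0.8483.
n = 0.3577 × 0.8483/0.1517 = 2.00 ≈ 2

2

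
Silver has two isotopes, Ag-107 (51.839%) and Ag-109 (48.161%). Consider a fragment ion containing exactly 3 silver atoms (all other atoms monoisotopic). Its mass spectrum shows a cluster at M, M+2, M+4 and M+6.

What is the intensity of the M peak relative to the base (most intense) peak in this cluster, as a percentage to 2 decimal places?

(0.51839 + 0.48161)^3 gives M 0.1393, M+2 0.3883, M+4 0.3607, M+6 0.1117; the largest is M+2.
P(M+2) = C(3,1) × 0.51839^2 × 0.48161^1 = 3 × 0.26872819 × 0.48161 = 0.388267 (base)
P(M) = C(3,0) × 0.51839^3 × 0.48161^0 = 1 × 0.13930601 × 1.0000 = 0.139306
Relative intensity = 0.139306 / 0.388267 × 100 = 35.88

35.88%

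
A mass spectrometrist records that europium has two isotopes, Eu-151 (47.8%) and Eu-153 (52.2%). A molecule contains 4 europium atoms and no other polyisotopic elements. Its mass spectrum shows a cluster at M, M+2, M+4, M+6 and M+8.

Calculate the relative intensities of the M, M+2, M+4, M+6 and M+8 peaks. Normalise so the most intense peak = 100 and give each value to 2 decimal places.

13.98 : 61.05 : 100.00 : 72.80 : 19.88

Expanding (0.478 + 0.522)^4:
P(M) = 0.478^4 = 0.052205
P(M+2) = 4 × 0.478^3 × 0.522^1 = 0.228042
P(M+4) = 6 × 0.478^2 × 0.522^2 = 0.373549
P(M+6) = 4 × 0.478^1 × 0.522^3 = 0.271956
P(M+8) = 0.522^4 = 0.074248
The M+4 peak is largest (0.373549); scaling to 100 gives 13.98 : 61.05 : 100.00 : 72.80 : 19.88.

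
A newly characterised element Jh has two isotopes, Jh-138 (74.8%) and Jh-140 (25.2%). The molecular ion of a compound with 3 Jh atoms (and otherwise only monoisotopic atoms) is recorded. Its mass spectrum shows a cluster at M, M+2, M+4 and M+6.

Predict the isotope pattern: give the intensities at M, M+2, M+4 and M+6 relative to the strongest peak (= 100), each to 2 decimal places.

98.94 : 100.00 : 33.69 : 3.78

Each Jh atom is independently Jh-138 (p = 0.748) or Jh-140 (q = 0.252); the cluster is the binomial expansion (p + q)^3.
P(M) = 0.748^3 = 0.418509
P(M+2) = 3 × 0.748^2 × 0.252^1 = 0.422985
P(M+4) = 3 × 0.748^1 × 0.252^2 = 0.142503
P(M+6) = 0.252^3 = 0.016003
The M+2 peak is largest (0.422985); scaling to 100 gives 98.94 : 100.00 : 33.69 : 3.78.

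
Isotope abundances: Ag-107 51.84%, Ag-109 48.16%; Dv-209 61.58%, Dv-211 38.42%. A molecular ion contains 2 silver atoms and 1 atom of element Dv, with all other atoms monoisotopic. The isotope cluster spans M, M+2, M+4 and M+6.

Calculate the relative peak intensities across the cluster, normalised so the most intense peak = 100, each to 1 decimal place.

Silver pattern (n=2): 0.26873856 : 0.49932288 : 0.23193856
Element Dv pattern (n=1): 0.6158 : 0.3842
Convolve the two distributions (both contribute in 2-u steps):
  M: 0.26873856×0.6158 = 0.165489
  M+2: 0.26873856×0.3842 + 0.49932288×0.6158 = 0.410732
  M+4: 0.49932288×0.3842 + 0.23193856×0.6158 = 0.334668
  M+6: 0.23193856×0.3842 = 0.089111
Scale to base peak (0.410732) = 100: 40.3 : 100.0 : 81.5 : 21.7

40.3 : 100.0 : 81.5 : 21.7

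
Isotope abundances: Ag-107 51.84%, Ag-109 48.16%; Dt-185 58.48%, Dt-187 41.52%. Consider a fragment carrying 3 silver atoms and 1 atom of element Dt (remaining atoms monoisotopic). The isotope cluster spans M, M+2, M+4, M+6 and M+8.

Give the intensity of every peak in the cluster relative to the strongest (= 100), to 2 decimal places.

Silver pattern (n=3): 0.13931407 : 0.38827347 : 0.36071085 : 0.11170161
Element Dt pattern (n=1): 0.5848 : 0.4152
Convolve the two distributions (both contribute in 2-u steps):
  M: 0.13931407×0.5848 = 0.081471
  M+2: 0.13931407×0.4152 + 0.38827347×0.5848 = 0.284906
  M+4: 0.38827347×0.4152 + 0.36071085×0.5848 = 0.372155
  M+6: 0.36071085×0.4152 + 0.11170161×0.5848 = 0.215090
  M+8: 0.11170161×0.4152 = 0.046379
Scale to base peak (0.372155) = 100: 21.89 : 76.56 : 100.00 : 57.80 : 12.46

21.89 : 76.56 : 100.00 : 57.80 : 12.46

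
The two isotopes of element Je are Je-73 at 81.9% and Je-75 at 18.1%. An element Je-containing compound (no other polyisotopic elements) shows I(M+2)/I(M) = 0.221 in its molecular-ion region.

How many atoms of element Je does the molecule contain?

1

The M+2/M ratio from n Je atoms is n · q/p = n · 0.181/0.819.
n = 0.221 × 0.819/0.181 = 1.00 ≈ 1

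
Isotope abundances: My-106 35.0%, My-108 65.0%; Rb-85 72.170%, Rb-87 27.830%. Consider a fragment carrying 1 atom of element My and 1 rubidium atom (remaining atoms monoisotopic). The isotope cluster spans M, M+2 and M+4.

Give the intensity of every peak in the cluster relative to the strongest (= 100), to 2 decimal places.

Element My pattern (n=1): 0.3500 : 0.6500
Rubidium pattern (n=1): 0.7217 : 0.2783
Convolve the two distributions (both contribute in 2-u steps):
  M: 0.3500×0.7217 = 0.252595
  M+2: 0.3500×0.2783 + 0.6500×0.7217 = 0.566510
  M+4: 0.6500×0.2783 = 0.180895
Scale to base peak (0.566510) = 100: 44.59 : 100.00 : 31.93

44.59 : 100.00 : 31.93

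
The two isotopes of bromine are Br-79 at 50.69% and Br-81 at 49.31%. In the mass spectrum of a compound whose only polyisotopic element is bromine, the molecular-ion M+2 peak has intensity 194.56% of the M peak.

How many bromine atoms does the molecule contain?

2

For n independent Br atoms, I(M+2)/I(M) = n · (abundance Br-81) / (abundance Br-79) = n · 0.4931/0.5069.
n = 1.9456 × 0.5069/0.4931 = 2.00 ≈ 2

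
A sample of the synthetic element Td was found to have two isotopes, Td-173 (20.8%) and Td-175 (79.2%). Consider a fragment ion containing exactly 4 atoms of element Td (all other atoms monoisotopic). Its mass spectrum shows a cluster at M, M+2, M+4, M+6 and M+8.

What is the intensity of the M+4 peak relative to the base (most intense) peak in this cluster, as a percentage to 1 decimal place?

Binomial terms of (0.208 + 0.792)^4: M 0.0019, M+2 0.0285, M+4 0.1628, M+6 0.4133, M+8 0.3935 → M+6 is the base peak.
P(M+6) = C(4,3) × 0.208^1 × 0.792^3 = 4 × 0.2080 × 0.49679309 = 0.413332 (base)
P(M+4) = C(4,2) × 0.208^2 × 0.792^2 = 6 × 0.043264 × 0.627264 = 0.162828
Relative intensity = 0.162828 / 0.413332 × 100 = 39.4

39.4%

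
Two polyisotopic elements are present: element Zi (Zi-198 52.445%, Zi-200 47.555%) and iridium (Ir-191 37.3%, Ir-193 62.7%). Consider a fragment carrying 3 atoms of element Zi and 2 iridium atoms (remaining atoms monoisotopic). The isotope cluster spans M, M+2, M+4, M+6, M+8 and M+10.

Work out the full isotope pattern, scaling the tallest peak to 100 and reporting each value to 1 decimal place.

Element Zi pattern (n=3): 0.14424882 : 0.39239695 : 0.35580965 : 0.10754459
Iridium pattern (n=2): 0.139129 : 0.467742 : 0.393129
Convolve the two distributions (both contribute in 2-u steps):
  M: 0.14424882×0.139129 = 0.020069
  M+2: 0.14424882×0.467742 + 0.39239695×0.139129 = 0.122065
  M+4: 0.14424882×0.393129 + 0.39239695×0.467742 + 0.35580965×0.139129 = 0.289752
  M+6: 0.39239695×0.393129 + 0.35580965×0.467742 + 0.10754459×0.139129 = 0.335652
  M+8: 0.35580965×0.393129 + 0.10754459×0.467742 = 0.190182
  M+10: 0.10754459×0.393129 = 0.042279
Scale to base peak (0.335652) = 100: 6.0 : 36.4 : 86.3 : 100.0 : 56.7 : 12.6

6.0 : 36.4 : 86.3 : 100.0 : 56.7 : 12.6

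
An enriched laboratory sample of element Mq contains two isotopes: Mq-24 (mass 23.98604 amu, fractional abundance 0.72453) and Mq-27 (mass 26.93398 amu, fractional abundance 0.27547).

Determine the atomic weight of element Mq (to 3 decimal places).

24.798 amu

Weight each isotope mass by its fractional abundance: 0.72453 × 23.98604 + 0.27547 × 26.93398
= 17.378606 + 7.419503 = 24.798109 amu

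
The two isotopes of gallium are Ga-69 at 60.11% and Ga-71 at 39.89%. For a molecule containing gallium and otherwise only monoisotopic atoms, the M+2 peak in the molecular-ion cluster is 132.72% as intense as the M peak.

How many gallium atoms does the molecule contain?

With n Ga atoms, P(M+2)/P(M) = C(n,1)·p^(n−1)q / p^n = n·q/p = n · 0.3989/0.6011.
n = 1.3272 × 0.6011/0.3989 = 2.00 ≈ 2

2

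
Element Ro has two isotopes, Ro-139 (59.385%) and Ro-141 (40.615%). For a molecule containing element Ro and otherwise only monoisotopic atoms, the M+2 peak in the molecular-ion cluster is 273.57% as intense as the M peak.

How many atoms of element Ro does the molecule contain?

With n Ro atoms, P(M+2)/P(M) = C(n,1)·p^(n−1)q / p^n = n·q/p = n · 0.40615/0.59385.
n = 2.7357 × 0.59385/0.40615 = 4.00 ≈ 4

4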